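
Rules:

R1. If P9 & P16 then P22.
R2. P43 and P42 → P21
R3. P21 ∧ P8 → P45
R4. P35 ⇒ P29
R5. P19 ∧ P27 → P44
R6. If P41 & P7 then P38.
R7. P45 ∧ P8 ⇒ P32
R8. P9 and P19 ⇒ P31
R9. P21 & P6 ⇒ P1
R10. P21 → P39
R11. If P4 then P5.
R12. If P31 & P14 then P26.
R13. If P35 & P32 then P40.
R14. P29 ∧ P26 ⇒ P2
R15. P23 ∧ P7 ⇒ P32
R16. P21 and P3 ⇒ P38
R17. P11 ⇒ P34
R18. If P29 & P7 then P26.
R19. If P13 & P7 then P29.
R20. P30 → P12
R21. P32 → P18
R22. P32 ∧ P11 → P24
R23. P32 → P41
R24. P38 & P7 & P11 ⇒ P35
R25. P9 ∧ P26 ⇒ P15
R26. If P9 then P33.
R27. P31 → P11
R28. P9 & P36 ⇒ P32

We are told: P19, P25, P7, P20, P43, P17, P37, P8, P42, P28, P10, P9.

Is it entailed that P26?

Yes

P21  (by R2: P43, P42)
P45  (by R3: P21, P8)
P32  (by R7: P45, P8)
P31  (by R8: P9, P19)
P41  (by R23: P32)
P11  (by R27: P31)
P38  (by R6: P41, P7)
P35  (by R24: P38, P7, P11)
P29  (by R4: P35)
P26  (by R18: P29, P7)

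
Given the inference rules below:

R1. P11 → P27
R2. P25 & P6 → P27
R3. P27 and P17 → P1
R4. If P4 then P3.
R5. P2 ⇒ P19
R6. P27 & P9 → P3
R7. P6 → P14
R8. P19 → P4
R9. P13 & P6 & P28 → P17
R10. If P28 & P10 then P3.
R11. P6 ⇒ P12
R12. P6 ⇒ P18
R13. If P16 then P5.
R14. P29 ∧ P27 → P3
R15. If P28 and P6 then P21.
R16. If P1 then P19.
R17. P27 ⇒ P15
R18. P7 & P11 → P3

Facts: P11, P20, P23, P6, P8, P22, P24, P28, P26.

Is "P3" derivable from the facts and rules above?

No

Forward chaining from the given facts derives: P27, P14, P12, P18, P21, P15.
Rules concluding P3: R4 needs P4; R6 needs P9; R10 needs P10; R14 needs P29; R18 needs P7 — none of these are established.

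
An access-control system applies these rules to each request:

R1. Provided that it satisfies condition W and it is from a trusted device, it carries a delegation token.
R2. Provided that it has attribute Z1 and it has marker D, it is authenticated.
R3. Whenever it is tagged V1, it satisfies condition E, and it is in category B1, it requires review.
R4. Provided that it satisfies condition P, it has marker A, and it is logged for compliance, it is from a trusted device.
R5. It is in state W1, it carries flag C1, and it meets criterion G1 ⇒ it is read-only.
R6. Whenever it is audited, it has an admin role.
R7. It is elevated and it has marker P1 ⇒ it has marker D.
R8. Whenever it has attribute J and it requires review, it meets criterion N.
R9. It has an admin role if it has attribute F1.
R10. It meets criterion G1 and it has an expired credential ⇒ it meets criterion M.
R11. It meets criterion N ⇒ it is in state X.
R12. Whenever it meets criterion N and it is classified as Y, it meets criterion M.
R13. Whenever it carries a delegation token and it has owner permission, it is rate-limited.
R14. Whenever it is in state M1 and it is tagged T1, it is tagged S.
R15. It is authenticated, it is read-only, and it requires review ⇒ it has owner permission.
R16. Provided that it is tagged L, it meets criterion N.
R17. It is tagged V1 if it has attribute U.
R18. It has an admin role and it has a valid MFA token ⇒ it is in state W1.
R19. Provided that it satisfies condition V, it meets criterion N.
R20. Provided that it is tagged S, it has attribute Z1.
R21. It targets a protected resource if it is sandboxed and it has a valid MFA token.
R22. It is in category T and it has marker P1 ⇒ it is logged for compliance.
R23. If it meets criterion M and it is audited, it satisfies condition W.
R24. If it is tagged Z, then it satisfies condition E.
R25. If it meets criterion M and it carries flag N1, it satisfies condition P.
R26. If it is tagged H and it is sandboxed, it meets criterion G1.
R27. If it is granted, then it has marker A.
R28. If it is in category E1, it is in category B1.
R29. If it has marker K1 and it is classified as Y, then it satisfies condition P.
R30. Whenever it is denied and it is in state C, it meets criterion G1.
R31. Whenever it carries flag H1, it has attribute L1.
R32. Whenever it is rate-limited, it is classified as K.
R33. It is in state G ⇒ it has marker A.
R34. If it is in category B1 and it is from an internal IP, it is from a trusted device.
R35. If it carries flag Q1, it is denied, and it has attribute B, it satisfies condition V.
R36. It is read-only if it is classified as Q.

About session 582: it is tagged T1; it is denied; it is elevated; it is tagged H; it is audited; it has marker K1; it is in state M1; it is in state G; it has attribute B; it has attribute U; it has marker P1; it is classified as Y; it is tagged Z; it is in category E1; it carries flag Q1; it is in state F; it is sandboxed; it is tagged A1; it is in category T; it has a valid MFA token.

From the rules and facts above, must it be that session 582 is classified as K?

Forward chaining from the given facts derives: has an admin role, has marker D, is tagged S, is tagged V1, is in state W1, has attribute Z1, targets a protected resource, is logged for compliance, satisfies condition E, meets criterion G1, is in category B1, satisfies condition P, has marker A, satisfies condition V, is authenticated, requires review, is from a trusted device, meets criterion N, is in state X, meets criterion M, satisfies condition W, carries a delegation token.
The only rule concluding "it is classified as K" is R32, which needs "it is rate-limited"; that is never established.

No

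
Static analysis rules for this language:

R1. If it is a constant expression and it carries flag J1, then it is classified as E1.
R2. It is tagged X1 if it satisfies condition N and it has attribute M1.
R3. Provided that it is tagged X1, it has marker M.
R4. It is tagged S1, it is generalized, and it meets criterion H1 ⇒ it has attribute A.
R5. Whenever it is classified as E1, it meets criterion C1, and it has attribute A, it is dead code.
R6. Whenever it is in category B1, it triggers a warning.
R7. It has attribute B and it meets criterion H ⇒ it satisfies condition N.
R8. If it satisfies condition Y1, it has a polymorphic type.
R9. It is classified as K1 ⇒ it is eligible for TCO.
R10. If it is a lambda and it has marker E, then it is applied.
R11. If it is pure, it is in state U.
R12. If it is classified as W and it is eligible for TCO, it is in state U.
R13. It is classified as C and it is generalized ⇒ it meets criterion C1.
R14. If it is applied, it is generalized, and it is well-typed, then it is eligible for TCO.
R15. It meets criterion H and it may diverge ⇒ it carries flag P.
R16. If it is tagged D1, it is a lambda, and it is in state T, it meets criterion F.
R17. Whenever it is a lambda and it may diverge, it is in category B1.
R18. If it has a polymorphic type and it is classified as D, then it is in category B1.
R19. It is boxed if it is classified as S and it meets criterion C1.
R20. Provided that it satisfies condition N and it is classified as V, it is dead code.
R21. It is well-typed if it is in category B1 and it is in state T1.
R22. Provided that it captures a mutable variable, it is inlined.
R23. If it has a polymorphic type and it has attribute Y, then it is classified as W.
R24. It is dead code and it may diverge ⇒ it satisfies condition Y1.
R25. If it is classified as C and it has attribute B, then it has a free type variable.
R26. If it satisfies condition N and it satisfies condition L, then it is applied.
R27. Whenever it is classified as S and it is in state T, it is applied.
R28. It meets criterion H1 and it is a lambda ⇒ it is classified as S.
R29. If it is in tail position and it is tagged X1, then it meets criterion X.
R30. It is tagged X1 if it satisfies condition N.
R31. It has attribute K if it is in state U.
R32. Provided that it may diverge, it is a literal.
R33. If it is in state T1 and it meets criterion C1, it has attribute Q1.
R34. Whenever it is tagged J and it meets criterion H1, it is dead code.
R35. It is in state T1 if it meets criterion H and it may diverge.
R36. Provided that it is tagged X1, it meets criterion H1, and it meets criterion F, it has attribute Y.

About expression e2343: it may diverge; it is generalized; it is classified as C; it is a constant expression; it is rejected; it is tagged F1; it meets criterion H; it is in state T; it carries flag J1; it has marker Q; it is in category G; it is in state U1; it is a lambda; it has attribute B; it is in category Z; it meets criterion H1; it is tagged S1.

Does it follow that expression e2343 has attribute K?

No

Forward chaining from the given facts derives: is classified as E1, has attribute A, satisfies condition N, meets criterion C1, carries flag P, is in category B1, has a free type variable, is classified as S, is tagged X1, is a literal, is in state T1, has marker M, is dead code, triggers a warning, is boxed, is well-typed, satisfies condition Y1, is applied, has attribute Q1, has a polymorphic type, is eligible for TCO.
The only rule concluding "it has attribute K" is R31, which needs "it is in state U"; that is never established.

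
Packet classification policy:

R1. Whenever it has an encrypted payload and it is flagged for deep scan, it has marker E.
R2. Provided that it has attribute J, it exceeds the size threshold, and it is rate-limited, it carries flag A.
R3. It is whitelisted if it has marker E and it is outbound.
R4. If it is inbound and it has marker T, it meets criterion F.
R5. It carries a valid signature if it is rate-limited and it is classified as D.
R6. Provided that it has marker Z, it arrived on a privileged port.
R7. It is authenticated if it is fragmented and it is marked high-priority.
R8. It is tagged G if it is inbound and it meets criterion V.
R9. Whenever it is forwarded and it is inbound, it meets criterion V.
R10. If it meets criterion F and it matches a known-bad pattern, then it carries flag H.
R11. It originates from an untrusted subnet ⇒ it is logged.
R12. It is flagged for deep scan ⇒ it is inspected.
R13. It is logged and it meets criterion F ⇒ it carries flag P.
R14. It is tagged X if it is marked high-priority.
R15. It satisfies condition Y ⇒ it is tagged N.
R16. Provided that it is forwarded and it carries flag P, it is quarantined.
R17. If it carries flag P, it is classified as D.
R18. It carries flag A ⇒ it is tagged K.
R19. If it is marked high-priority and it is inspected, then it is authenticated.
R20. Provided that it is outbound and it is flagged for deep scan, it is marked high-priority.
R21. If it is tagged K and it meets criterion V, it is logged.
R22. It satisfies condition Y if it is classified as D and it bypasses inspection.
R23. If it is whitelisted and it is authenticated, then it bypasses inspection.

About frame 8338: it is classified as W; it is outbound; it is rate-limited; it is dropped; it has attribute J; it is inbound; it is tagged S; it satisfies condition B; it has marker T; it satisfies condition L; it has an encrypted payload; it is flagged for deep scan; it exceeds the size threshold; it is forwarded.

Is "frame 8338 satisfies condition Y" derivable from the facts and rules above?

Yes

By R1 (it has an encrypted payload, it is flagged for deep scan): it has marker E.
By R2 (it has attribute J, it exceeds the size threshold, it is rate-limited): it carries flag A.
By R3 (it has marker E, it is outbound): it is whitelisted.
By R4 (it is inbound, it has marker T): it meets criterion F.
By R9 (it is forwarded, it is inbound): it meets criterion V.
By R12 (it is flagged for deep scan): it is inspected.
By R18 (it carries flag A): it is tagged K.
By R20 (it is outbound, it is flagged for deep scan): it is marked high-priority.
By R21 (it is tagged K, it meets criterion V): it is logged.
By R13 (it is logged, it meets criterion F): it carries flag P.
By R17 (it carries flag P): it is classified as D.
By R19 (it is marked high-priority, it is inspected): it is authenticated.
By R23 (it is whitelisted, it is authenticated): it bypasses inspection.
By R22 (it is classified as D, it bypasses inspection): it satisfies condition Y.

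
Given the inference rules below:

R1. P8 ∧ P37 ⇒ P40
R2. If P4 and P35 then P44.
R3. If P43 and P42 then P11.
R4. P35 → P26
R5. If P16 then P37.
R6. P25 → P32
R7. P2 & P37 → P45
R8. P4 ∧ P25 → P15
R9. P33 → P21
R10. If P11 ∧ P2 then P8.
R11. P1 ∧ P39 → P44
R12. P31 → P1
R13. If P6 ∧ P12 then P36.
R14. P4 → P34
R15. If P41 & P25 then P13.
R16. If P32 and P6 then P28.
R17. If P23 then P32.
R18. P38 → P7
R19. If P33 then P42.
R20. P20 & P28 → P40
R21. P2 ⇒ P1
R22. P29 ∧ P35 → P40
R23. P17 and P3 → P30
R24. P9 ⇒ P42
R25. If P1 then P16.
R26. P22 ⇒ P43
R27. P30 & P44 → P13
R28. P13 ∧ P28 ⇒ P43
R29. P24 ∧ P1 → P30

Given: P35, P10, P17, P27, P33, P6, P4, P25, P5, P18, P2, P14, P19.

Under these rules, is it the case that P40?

Forward chaining from the given facts derives: P44, P26, P32, P15, P21, P34, P28, P42, P1, P16, P37, P45.
Rules concluding P40: R1 needs P8; R20 needs P20; R22 needs P29 — none of these are established.

No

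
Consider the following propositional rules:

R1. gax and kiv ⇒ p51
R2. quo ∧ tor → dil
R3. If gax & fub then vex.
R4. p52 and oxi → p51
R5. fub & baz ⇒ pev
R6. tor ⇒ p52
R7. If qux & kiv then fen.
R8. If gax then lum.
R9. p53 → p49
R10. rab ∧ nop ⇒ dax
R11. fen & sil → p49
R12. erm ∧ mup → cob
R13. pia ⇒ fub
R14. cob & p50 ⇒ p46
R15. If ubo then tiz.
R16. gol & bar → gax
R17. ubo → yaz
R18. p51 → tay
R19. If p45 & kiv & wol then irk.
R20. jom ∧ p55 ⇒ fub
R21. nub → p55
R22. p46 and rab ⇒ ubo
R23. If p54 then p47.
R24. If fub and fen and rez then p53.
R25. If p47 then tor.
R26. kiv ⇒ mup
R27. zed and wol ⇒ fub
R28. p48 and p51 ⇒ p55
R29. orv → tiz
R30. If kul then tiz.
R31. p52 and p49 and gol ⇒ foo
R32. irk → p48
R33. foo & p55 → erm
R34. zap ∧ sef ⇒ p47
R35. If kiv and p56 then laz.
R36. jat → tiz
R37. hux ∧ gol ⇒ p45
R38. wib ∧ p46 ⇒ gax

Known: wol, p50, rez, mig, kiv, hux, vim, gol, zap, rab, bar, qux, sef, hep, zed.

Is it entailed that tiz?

fen  (by R7: qux, kiv)
gax  (by R16: gol, bar)
mup  (by R26: kiv)
fub  (by R27: zed, wol)
p47  (by R34: zap, sef)
p45  (by R37: hux, gol)
p51  (by R1: gax, kiv)
irk  (by R19: p45, kiv, wol)
p53  (by R24: fub, fen, rez)
tor  (by R25: p47)
p48  (by R32: irk)
p52  (by R6: tor)
p49  (by R9: p53)
p55  (by R28: p48, p51)
foo  (by R31: p52, p49, gol)
erm  (by R33: foo, p55)
cob  (by R12: erm, mup)
p46  (by R14: cob, p50)
ubo  (by R22: p46, rab)
tiz  (by R15: ubo)

Yes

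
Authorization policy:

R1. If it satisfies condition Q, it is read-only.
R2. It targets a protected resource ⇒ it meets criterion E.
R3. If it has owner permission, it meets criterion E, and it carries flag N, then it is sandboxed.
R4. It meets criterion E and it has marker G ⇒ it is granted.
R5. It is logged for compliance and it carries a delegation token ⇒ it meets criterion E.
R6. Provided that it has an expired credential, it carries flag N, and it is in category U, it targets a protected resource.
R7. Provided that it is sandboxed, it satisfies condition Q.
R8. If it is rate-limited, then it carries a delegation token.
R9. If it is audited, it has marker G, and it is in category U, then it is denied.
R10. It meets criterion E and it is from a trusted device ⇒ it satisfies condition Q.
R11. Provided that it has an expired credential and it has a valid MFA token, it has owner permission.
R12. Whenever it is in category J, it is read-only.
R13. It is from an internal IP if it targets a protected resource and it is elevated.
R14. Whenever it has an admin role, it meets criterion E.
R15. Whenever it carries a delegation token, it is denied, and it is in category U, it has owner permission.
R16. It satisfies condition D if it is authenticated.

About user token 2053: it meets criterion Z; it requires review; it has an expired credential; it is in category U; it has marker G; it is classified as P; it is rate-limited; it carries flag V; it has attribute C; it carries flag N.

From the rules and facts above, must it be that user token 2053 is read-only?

Forward chaining from the given facts derives: targets a protected resource, carries a delegation token, meets criterion E, is granted.
Rules concluding "it is read-only": R1 needs "it satisfies condition Q"; R12 needs "it is in category J" — none of these are established.

No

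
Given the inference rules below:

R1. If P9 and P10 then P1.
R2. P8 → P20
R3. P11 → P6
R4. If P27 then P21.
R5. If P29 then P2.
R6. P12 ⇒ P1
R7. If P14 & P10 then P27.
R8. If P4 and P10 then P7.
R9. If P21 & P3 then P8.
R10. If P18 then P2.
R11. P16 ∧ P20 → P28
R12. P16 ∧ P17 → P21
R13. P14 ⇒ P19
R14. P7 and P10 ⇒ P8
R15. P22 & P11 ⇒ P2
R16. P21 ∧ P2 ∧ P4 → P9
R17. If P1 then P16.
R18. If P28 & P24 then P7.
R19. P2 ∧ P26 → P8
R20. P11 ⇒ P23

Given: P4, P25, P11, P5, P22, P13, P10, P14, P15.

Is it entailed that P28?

P27  (by R7: P14, P10)
P7  (by R8: P4, P10)
P8  (by R14: P7, P10)
P2  (by R15: P22, P11)
P20  (by R2: P8)
P21  (by R4: P27)
P9  (by R16: P21, P2, P4)
P1  (by R1: P9, P10)
P16  (by R17: P1)
P28  (by R11: P16, P20)

Yes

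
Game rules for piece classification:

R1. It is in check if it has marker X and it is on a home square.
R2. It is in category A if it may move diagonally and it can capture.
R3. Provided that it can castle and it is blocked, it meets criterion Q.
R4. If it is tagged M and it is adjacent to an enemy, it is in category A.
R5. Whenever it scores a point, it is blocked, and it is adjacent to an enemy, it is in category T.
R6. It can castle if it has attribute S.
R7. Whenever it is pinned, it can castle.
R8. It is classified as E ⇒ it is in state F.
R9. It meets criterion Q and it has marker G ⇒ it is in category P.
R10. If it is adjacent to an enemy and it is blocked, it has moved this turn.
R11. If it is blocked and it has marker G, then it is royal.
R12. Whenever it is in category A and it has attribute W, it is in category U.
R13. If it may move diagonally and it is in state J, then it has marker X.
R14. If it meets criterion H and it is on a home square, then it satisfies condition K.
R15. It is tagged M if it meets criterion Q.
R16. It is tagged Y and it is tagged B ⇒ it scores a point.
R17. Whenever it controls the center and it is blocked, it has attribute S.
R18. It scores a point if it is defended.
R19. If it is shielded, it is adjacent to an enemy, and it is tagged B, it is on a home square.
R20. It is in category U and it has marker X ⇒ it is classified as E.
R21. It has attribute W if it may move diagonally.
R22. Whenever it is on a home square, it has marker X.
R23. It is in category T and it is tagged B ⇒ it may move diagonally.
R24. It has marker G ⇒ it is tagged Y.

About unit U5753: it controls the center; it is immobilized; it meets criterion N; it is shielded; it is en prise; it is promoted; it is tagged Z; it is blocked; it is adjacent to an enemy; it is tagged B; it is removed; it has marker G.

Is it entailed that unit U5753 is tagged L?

No

Forward chaining from the given facts derives: has moved this turn, is royal, has attribute S, is on a home square, has marker X, is tagged Y, is in check, can castle, scores a point, meets criterion Q, is in category T, is in category P, is tagged M, may move diagonally, is in category A, has attribute W, is in category U, is classified as E, is in state F.
No rule has "it is tagged L" as its conclusion, and it is not among the given facts.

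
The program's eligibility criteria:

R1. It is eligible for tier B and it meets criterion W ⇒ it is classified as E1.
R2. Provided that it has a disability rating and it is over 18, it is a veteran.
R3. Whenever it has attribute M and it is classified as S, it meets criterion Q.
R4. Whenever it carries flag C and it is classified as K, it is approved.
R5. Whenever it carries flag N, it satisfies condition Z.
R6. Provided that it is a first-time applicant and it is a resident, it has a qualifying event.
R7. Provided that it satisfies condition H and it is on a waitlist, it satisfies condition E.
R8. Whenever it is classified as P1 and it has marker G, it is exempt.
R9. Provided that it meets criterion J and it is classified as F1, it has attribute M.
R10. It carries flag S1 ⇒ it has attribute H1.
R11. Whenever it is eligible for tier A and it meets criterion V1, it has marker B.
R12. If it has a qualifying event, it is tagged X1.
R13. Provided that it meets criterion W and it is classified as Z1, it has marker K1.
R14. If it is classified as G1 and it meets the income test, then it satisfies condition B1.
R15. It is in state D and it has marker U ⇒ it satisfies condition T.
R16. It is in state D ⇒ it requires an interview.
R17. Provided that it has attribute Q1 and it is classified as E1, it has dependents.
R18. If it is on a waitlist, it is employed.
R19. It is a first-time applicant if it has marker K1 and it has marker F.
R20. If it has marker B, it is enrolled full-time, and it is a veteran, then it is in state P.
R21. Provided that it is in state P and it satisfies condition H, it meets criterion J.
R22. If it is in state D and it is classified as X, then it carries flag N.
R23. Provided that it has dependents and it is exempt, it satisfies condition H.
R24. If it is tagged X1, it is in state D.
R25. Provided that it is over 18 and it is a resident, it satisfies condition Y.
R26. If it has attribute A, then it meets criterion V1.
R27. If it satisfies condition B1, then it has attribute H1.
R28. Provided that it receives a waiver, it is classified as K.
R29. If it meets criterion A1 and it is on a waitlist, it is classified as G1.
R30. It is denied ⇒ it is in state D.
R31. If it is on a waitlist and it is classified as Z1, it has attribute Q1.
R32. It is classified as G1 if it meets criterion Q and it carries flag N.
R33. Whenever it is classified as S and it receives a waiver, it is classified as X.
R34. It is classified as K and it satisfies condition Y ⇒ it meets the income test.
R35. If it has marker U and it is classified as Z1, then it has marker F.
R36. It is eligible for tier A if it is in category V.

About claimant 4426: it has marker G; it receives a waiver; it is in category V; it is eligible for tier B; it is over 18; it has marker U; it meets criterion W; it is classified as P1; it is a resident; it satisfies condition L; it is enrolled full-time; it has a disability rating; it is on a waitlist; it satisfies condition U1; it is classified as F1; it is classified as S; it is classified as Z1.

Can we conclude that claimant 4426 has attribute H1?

No

Forward chaining from the given facts derives: is classified as E1, is a veteran, is exempt, has marker K1, is employed, satisfies condition Y, is classified as K, has attribute Q1, is classified as X, meets the income test, has marker F, is eligible for tier A, has dependents, is a first-time applicant, satisfies condition H, has a qualifying event, satisfies condition E, is tagged X1, is in state D, satisfies condition T, requires an interview, carries flag N, satisfies condition Z.
Rules concluding "it has attribute H1": R10 needs "it carries flag S1"; R27 needs "it satisfies condition B1" — none of these are established.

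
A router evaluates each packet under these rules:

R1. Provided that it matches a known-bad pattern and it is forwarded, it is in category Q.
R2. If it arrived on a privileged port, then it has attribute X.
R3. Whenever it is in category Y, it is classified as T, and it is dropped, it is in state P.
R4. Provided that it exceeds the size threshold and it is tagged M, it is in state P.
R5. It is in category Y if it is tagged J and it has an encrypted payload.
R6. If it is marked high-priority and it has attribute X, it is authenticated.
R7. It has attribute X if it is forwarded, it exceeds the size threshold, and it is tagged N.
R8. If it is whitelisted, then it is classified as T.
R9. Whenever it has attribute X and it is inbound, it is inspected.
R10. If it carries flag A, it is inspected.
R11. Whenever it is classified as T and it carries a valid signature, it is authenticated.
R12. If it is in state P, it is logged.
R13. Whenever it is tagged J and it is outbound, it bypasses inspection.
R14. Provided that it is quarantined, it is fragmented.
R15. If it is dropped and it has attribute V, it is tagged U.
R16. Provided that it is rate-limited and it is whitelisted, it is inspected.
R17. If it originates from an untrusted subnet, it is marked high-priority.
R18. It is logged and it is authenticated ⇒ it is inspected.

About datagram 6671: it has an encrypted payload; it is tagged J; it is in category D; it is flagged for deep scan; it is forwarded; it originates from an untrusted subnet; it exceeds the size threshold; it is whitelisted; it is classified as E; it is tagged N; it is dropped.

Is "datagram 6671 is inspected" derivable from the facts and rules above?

Yes

By R5 (it is tagged J, it has an encrypted payload): it is in category Y.
By R7 (it is forwarded, it exceeds the size threshold, it is tagged N): it has attribute X.
By R8 (it is whitelisted): it is classified as T.
By R17 (it originates from an untrusted subnet): it is marked high-priority.
By R3 (it is in category Y, it is classified as T, it is dropped): it is in state P.
By R6 (it is marked high-priority, it has attribute X): it is authenticated.
By R12 (it is in state P): it is logged.
By R18 (it is logged, it is authenticated): it is inspected.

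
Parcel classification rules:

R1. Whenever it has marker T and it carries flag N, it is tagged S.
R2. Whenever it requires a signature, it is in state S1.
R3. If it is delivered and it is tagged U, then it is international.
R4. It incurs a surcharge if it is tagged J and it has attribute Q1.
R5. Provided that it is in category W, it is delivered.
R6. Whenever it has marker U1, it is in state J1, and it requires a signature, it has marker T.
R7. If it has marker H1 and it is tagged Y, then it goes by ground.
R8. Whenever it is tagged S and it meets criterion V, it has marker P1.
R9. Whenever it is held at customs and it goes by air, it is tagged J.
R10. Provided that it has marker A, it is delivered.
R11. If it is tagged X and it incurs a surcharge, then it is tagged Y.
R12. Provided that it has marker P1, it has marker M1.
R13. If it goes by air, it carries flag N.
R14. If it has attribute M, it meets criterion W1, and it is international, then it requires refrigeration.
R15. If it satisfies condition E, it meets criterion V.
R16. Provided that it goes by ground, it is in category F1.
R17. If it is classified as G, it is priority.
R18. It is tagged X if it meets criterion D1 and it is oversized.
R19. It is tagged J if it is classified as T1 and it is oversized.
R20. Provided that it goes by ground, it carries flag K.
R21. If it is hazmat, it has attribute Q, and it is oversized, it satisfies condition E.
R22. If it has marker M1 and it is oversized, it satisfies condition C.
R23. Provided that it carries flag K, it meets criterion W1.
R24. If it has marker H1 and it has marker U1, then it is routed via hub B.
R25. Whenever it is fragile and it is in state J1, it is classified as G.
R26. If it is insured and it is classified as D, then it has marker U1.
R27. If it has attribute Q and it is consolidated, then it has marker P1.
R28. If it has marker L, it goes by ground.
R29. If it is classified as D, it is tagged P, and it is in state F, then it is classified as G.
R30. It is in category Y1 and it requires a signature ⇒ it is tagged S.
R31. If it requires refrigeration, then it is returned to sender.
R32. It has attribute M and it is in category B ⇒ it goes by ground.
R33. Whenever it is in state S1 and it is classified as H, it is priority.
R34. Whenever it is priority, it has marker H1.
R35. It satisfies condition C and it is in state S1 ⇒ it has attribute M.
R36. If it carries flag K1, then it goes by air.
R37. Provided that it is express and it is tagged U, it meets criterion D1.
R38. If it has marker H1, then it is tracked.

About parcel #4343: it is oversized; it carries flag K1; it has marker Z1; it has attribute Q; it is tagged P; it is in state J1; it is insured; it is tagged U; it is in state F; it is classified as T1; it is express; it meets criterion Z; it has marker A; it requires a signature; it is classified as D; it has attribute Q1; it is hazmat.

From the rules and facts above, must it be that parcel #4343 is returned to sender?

By R2 (it requires a signature): it is in state S1.
By R10 (it has marker A): it is delivered.
By R19 (it is classified as T1, it is oversized): it is tagged J.
By R21 (it is hazmat, it has attribute Q, it is oversized): it satisfies condition E.
By R26 (it is insured, it is classified as D): it has marker U1.
By R29 (it is classified as D, it is tagged P, it is in state F): it is classified as G.
By R36 (it carries flag K1): it goes by air.
By R37 (it is express, it is tagged U): it meets criterion D1.
By R3 (it is delivered, it is tagged U): it is international.
By R4 (it is tagged J, it has attribute Q1): it incurs a surcharge.
By R6 (it has marker U1, it is in state J1, it requires a signature): it has marker T.
By R13 (it goes by air): it carries flag N.
By R15 (it satisfies condition E): it meets criterion V.
By R17 (it is classified as G): it is priority.
By R18 (it meets criterion D1, it is oversized): it is tagged X.
By R34 (it is priority): it has marker H1.
By R1 (it has marker T, it carries flag N): it is tagged S.
By R8 (it is tagged S, it meets criterion V): it has marker P1.
By R11 (it is tagged X, it incurs a surcharge): it is tagged Y.
By R12 (it has marker P1): it has marker M1.
By R22 (it has marker M1, it is oversized): it satisfies condition C.
By R35 (it satisfies condition C, it is in state S1): it has attribute M.
By R7 (it has marker H1, it is tagged Y): it goes by ground.
By R20 (it goes by ground): it carries flag K.
By R23 (it carries flag K): it meets criterion W1.
By R14 (it has attribute M, it meets criterion W1, it is international): it requires refrigeration.
By R31 (it requires refrigeration): it is returned to sender.

Yes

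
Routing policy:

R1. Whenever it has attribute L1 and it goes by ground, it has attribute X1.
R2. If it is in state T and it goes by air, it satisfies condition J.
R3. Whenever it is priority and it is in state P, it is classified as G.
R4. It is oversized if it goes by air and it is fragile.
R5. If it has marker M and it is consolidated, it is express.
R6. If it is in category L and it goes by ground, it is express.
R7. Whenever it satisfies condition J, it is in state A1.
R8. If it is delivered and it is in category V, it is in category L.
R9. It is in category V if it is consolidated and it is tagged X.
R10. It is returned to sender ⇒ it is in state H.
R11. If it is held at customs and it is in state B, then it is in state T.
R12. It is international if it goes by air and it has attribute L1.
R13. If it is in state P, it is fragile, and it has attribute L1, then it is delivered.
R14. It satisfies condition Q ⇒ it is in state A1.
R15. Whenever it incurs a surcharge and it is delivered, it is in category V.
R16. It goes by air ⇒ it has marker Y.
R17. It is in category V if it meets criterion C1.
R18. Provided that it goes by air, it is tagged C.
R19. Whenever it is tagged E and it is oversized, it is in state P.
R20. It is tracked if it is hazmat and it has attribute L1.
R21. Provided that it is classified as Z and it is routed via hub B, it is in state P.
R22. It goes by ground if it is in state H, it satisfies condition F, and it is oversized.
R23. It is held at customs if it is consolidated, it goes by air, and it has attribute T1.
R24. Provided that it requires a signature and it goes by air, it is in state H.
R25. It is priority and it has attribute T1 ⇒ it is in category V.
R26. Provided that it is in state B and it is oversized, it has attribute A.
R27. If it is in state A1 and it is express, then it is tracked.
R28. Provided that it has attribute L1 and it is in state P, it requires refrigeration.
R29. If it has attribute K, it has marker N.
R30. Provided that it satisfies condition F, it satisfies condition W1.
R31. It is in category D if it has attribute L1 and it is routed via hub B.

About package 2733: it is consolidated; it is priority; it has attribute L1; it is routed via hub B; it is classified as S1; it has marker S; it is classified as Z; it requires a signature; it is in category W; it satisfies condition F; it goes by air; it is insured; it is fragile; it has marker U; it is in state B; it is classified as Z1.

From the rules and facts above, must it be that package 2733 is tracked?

Forward chaining from the given facts derives: is oversized, is international, has marker Y, is tagged C, is in state P, is in state H, has attribute A, requires refrigeration, satisfies condition W1, is in category D, is classified as G, is delivered, goes by ground, has attribute X1.
Rules concluding "it is tracked": R20 needs "it is hazmat"; R27 needs "it is in state A1" — none of these are established.

No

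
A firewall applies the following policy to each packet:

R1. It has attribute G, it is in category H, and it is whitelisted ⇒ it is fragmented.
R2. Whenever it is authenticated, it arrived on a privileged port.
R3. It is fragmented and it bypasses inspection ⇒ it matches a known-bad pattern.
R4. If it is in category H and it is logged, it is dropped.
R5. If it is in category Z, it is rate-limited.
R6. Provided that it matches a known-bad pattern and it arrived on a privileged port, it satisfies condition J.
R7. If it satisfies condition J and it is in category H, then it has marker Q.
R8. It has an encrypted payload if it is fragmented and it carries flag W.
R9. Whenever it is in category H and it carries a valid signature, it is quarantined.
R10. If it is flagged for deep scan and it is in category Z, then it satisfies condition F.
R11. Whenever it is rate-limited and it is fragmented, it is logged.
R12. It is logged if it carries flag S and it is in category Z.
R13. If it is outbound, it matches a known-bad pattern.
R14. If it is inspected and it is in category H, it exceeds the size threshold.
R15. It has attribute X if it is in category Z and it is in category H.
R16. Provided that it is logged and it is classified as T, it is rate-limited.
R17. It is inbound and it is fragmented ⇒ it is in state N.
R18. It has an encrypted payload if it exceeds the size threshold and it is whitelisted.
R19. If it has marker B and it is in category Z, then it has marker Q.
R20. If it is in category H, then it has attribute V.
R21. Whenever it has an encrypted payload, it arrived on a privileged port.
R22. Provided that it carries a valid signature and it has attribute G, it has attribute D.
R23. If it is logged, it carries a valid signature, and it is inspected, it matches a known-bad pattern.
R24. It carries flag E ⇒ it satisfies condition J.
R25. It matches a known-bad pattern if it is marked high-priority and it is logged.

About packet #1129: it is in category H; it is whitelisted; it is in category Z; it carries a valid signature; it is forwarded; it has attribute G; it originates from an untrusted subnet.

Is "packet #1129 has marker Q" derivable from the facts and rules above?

No

Forward chaining from the given facts derives: is fragmented, is rate-limited, is quarantined, is logged, has attribute X, has attribute V, has attribute D, is dropped.
Rules concluding "it has marker Q": R7 needs "it satisfies condition J"; R19 needs "it has marker B" — none of these are established.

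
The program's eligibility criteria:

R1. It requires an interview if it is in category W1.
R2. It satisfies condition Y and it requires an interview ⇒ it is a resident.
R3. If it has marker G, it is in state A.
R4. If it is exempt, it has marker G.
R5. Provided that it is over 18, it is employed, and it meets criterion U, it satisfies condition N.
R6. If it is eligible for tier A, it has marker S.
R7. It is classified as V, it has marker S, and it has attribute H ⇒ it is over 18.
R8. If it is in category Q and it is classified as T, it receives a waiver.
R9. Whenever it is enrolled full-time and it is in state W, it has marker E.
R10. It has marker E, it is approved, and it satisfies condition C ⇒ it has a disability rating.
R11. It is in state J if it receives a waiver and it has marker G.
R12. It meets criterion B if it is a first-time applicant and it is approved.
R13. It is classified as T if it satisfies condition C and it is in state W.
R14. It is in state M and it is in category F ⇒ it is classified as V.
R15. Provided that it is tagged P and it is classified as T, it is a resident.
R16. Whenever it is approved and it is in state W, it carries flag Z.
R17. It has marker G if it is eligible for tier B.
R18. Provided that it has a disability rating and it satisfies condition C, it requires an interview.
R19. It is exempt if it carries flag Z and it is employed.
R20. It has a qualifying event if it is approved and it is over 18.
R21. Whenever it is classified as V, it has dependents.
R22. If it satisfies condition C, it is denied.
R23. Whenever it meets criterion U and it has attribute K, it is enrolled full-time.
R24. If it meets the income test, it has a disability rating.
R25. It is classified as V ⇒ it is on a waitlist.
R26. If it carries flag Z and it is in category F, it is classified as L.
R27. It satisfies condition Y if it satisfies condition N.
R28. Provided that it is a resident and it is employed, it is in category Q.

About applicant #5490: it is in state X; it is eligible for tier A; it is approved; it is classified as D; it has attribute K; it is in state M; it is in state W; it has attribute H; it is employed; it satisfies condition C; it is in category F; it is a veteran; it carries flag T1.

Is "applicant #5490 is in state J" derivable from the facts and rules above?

Forward chaining from the given facts derives: has marker S, is classified as T, is classified as V, carries flag Z, is exempt, has dependents, is denied, is on a waitlist, is classified as L, has marker G, is over 18, has a qualifying event, is in state A.
The only rule concluding "it is in state J" is R11, which needs "it receives a waiver"; that is never established.

No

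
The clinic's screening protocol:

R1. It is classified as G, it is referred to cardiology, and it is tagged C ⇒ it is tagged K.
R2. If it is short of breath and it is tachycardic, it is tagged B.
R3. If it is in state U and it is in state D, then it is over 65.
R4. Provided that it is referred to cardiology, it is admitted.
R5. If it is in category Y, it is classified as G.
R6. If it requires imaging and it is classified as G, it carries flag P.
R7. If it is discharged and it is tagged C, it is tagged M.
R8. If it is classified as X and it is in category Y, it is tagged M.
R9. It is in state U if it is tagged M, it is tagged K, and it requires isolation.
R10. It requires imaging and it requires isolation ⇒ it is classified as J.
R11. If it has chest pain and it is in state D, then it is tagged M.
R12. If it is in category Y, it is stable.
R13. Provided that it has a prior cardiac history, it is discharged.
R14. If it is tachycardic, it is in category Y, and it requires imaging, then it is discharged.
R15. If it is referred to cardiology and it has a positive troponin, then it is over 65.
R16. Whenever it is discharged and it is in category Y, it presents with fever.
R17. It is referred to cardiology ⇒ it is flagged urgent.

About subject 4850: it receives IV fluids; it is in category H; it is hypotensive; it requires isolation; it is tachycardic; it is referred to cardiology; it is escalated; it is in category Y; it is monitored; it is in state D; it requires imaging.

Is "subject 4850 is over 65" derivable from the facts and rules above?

Forward chaining from the given facts derives: is admitted, is classified as G, carries flag P, is classified as J, is stable, is discharged, presents with fever, is flagged urgent.
Rules concluding "it is over 65": R3 needs "it is in state U"; R15 needs "it has a positive troponin" — none of these are established.

No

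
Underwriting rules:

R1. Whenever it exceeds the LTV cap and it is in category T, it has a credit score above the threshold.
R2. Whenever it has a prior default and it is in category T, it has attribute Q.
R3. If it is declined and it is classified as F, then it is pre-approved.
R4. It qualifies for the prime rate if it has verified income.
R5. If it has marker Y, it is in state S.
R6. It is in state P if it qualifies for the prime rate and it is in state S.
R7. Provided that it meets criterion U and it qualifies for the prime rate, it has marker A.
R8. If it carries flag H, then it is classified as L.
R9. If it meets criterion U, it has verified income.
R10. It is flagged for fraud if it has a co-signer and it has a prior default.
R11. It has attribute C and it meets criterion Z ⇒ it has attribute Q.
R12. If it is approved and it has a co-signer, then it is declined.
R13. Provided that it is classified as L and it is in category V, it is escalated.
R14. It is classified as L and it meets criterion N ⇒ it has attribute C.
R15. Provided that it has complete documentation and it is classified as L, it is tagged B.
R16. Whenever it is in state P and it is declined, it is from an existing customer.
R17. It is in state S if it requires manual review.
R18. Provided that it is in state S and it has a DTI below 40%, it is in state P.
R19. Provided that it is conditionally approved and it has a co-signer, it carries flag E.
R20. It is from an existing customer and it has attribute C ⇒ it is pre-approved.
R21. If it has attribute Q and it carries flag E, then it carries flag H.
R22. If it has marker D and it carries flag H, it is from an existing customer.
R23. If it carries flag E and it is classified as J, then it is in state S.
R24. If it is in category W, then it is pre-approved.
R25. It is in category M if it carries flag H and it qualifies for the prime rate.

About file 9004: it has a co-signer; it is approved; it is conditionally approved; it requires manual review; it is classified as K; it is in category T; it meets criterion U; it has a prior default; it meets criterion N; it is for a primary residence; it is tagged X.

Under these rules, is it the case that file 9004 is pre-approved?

Yes

By R2 (it has a prior default, it is in category T): it has attribute Q.
By R9 (it meets criterion U): it has verified income.
By R12 (it is approved, it has a co-signer): it is declined.
By R17 (it requires manual review): it is in state S.
By R19 (it is conditionally approved, it has a co-signer): it carries flag E.
By R21 (it has attribute Q, it carries flag E): it carries flag H.
By R4 (it has verified income): it qualifies for the prime rate.
By R6 (it qualifies for the prime rate, it is in state S): it is in state P.
By R8 (it carries flag H): it is classified as L.
By R14 (it is classified as L, it meets criterion N): it has attribute C.
By R16 (it is in state P, it is declined): it is from an existing customer.
By R20 (it is from an existing customer, it has attribute C): it is pre-approved.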